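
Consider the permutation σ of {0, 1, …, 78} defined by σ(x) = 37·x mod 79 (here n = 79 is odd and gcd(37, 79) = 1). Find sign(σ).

-1

Trace 61: π^k(61) = [61, 45, 6, 64, 77, 5, 27] for k=0..6.
2 cycles of lengths [78, 1].
sign(π) = (−1)^{n − #cycles} = (−1)^{79−2} = (−1)^77 = -1.
Check: (37/79) = -1 by Zolotarev.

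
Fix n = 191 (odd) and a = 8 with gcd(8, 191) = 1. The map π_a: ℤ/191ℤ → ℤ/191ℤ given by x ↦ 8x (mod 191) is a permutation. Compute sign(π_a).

+1

Trace 40: π^k(40) = [40, 129, 77, 43, 153, 78, 51] for k=0..6.
Decompose π into cycles: lengths [95, 95, 1] (3 cycles, including the fixed point 0).
With 3 cycles on 191 points, sign = (−1)^{191−3} = +1.
Zolotarev: (8|191) = +1, matching the cycle-count sign.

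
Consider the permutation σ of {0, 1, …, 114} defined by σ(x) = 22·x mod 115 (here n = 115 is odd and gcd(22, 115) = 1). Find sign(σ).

Trace 1: π^k(1) = [1, 22, 24, 68] for k=0..3.
Cycle lengths of π_22 on ℤ/115ℤ: [4, 4, 4, 4, 4, 4, 4, 4, 4, 4, 4, 4, 4, 4, 4, 4, 4, 4, 4, 4, 4, 4, 4, 2, 2, 2, 2, 2, 2, 2, 2, 2, 2, 2, 1]; 35 cycles in total.
With 35 cycles on 115 points, sign = (−1)^{115−35} = +1.

+1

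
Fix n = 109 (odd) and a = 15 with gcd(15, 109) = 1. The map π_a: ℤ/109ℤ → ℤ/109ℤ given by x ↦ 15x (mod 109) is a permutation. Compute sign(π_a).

Start at x=49: 49 → 81 → 16 → 22 → 3 → 45 → 21 → … (one orbit).
Decompose π into cycles: lengths [27, 27, 27, 27, 1] (5 cycles, including the fixed point 0).
n − c = 109 − 5 = 104; sign = (−1)^104 = +1.
Via Zolotarev, sign(π_{15}) = (15|109) = +1.

+1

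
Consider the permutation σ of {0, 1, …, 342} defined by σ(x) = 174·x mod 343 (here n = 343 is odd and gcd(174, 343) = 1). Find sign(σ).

Trace 62: π^k(62) = [62, 155, 216, 197, 321, 288, 34] for k=0..6.
Cycle lengths of π_174 on ℤ/343ℤ: [98, 98, 98, 14, 14, 14, 2, 2, 2, 1]; 10 cycles in total.
With 10 cycles on 343 points, sign = (−1)^{343−10} = -1.

-1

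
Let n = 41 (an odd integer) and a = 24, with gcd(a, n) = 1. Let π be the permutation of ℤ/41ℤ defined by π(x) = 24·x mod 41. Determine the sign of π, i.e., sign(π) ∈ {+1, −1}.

-1

Start at x=6: 6 → 21 → 12 → 1 → 24 → 2 → 7 → … (one orbit).
Cycle lengths of π_24 on ℤ/41ℤ: [40, 1]; 2 cycles in total.
41 − 2 = 39 transpositions; sign(π) = (−1)^39 = -1.
Check: (24/41) = -1 by Zolotarev.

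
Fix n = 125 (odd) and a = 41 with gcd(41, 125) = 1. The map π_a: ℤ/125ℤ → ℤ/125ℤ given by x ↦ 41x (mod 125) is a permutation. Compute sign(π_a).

Orbit of 86 under x↦41x: [86, 26, 66, 81, 71, 36, 101]… (length divides ord_125(41)).
Cycle type of π: 25×4 + 5×4 + 1×5; total 13 cycles.
With 13 cycles on 125 points, sign = (−1)^{125−13} = +1.
Check: (41/125) = +1 by Zolotarev.

+1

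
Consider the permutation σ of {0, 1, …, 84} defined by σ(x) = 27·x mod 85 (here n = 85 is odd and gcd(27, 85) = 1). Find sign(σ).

+1

Trace 27: π^k(27) = [27, 49, 48, 21, 57, 9, 73] for k=0..6.
The orbit structure of x ↦ 27x mod 85: 7 orbits of sizes [16, 16, 16, 16, 16, 4, 1].
7 cycles on 85: each ℓ→(−1)^(ℓ−1), product (−1)^78 = +1.
Zolotarev: (27|85) = +1, matching the cycle-count sign.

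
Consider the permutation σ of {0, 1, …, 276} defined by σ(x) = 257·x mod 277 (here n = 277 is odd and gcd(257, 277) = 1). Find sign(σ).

Start at x=194: 194 → 275 → 40 → 31 → 211 → 212 → 192 → … (one orbit).
Cycle lengths of π_257 on ℤ/277ℤ: [276, 1]; 2 cycles in total.
sign(π) = (−1)^{n − #cycles} = (−1)^{277−2} = (−1)^275 = -1.

-1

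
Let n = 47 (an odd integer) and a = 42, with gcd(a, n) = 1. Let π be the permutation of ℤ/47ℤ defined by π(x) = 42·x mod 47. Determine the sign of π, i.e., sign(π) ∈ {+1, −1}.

+1

Orbit of 18 under x↦42x: [18, 4, 27, 6, 17, 9, 2]… (length divides ord_47(42)).
3 cycles of lengths [23, 23, 1].
With 3 cycles on 47 points, sign = (−1)^{47−3} = +1.
Via Zolotarev, sign(π_{42}) = (42|47) = +1.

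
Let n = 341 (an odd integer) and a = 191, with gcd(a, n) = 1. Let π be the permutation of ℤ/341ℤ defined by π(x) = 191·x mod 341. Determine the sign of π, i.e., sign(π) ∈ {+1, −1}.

+1

Orbit of 36 under x↦191x: [36, 56, 125, 5, 273, 311, 67]… (length divides ord_341(191)).
The orbit structure of x ↦ 191x mod 341: 33 orbits of sizes [15, 15, 15, 15, 15, 15, 15, 15, 15, 15, 15, 15, 15, 15, 15, 15, 15, 15, 15, 15, 5, 5, 3, 3, 3, 3, 3, 3, 3, 3, 3, 3, 1].
With 33 cycles on 341 points, sign = (−1)^{341−33} = +1.
Check: (191/341) = +1 by Zolotarev.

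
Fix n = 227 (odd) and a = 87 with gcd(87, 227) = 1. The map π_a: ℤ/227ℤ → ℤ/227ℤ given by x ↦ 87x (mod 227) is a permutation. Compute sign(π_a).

Start at x=169: 169 → 175 → 16 → 30 → 113 → 70 → 188 → … (one orbit).
Cycle type of π: 113×2 + 1; total 3 cycles.
With 3 cycles on 227 points, sign = (−1)^{227−3} = +1.

+1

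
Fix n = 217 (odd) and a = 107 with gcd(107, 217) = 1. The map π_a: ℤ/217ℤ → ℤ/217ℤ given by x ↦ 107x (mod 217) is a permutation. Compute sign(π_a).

Orbit of 107 under x↦107x: [107, 165, 78, 100, 67, 8, 205]… (length divides ord_217(107)).
π_107 has 17 disjoint cycles with lengths [15, 15, 15, 15, 15, 15, 15, 15, 15, 15, 15, 15, 15, 15, 3, 3, 1] on {0,…,216}.
217 − 17 = 200 transpositions; sign(π) = (−1)^200 = +1.
Check: (107/217) = +1 by Zolotarev.

+1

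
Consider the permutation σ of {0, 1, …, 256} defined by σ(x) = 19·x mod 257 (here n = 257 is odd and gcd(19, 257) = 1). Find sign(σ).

-1

Orbit of 55 under x↦19x: [55, 17, 66, 226, 182, 117, 167]… (length divides ord_257(19)).
Decompose π into cycles: lengths [256, 1] (2 cycles, including the fixed point 0).
Σ(ℓ_i−1) = 257−2 = 255; sign = (−1)^255 = -1.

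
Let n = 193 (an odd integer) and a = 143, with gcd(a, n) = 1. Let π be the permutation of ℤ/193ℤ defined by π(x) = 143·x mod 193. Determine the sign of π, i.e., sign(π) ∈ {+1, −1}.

Orbit of 129 under x↦143x: [129, 112, 190, 150, 27, 1, 143]… (length divides ord_193(143)).
Cycle lengths of π_143 on ℤ/193ℤ: [16, 16, 16, 16, 16, 16, 16, 16, 16, 16, 16, 16, 1]; 13 cycles in total.
Σ(ℓ_i−1) = 193−13 = 180; sign = (−1)^180 = +1.

+1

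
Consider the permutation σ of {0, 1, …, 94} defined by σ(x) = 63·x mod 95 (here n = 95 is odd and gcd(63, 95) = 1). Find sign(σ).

Trace 62: π^k(62) = [62, 11, 28, 54, 77, 6, 93] for k=0..6.
6 cycles of lengths [36, 36, 9, 9, 4, 1].
n − c = 95 − 6 = 89; sign = (−1)^89 = -1.

-1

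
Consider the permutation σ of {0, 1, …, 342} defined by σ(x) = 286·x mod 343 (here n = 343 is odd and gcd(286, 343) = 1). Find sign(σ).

Orbit of 314 under x↦286x: [314, 281, 104, 246, 41, 64, 125]… (length divides ord_343(286)).
Decompose π into cycles: lengths [98, 98, 98, 14, 14, 14, 2, 2, 2, 1] (10 cycles, including the fixed point 0).
343 − 10 = 333 transpositions; sign(π) = (−1)^333 = -1.
Check: (286/343) = -1 by Zolotarev.

-1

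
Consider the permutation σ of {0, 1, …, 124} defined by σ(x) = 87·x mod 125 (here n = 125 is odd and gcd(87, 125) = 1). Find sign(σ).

-1

Orbit of 19 under x↦87x: [19, 28, 61, 57, 84, 58, 46]… (length divides ord_125(87)).
π_87 has 4 disjoint cycles with lengths [100, 20, 4, 1] on {0,…,124}.
n − c = 125 − 4 = 121; sign = (−1)^121 = -1.
Zolotarev: (87|125) = -1, matching the cycle-count sign.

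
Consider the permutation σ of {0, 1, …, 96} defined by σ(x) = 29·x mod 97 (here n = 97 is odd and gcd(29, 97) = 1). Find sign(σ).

Orbit of 90 under x↦29x: [90, 88, 30, 94, 10, 96, 68]… (length divides ord_97(29)).
Cycle lengths of π_29 on ℤ/97ℤ: [96, 1]; 2 cycles in total.
n − c = 97 − 2 = 95; sign = (−1)^95 = -1.
(29|97)_J = -1 (Zolotarev's lemma cross-check).

-1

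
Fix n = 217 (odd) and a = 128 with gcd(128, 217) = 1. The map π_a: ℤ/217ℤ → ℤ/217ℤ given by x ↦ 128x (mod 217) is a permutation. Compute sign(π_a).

+1

Trace 64: π^k(64) = [64, 163, 32, 190, 16, 95, 8] for k=0..6.
Cycle lengths of π_128 on ℤ/217ℤ: [15, 15, 15, 15, 15, 15, 15, 15, 15, 15, 15, 15, 5, 5, 5, 5, 5, 5, 3, 3, 1]; 21 cycles in total.
Σ(ℓ_i−1) = 217−21 = 196; sign = (−1)^196 = +1.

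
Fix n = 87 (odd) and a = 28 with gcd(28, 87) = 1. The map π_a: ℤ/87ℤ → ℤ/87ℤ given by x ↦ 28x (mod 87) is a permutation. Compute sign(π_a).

+1

Orbit of 28 under x↦28x: [28, 1]… (length divides ord_87(28)).
The orbit structure of x ↦ 28x mod 87: 45 orbits of sizes [2, 2, 2, 2, 2, 2, 2, 2, 2, 2, 2, 2, 2, 2, 2, 2, 2, 2, 2, 2, 2, 2, 2, 2, 2, 2, 2, 2, 2, 2, 2, 2, 2, 2, 2, 2, 2, 2, 2, 2, 2, 2, 1, 1, 1].
n − c = 87 − 45 = 42; sign = (−1)^42 = +1.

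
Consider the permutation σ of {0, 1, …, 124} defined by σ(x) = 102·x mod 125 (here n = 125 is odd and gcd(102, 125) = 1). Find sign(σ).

Start at x=29: 29 → 83 → 91 → 32 → 14 → 53 → 31 → … (one orbit).
Cycle lengths of π_102 on ℤ/125ℤ: [100, 20, 4, 1]; 4 cycles in total.
4 cycles on 125: each ℓ→(−1)^(ℓ−1), product (−1)^121 = -1.

-1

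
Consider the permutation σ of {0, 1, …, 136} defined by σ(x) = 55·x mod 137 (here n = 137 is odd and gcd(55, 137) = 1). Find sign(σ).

-1

Orbit of 99 under x↦55x: [99, 102, 130, 26, 60, 12, 112]… (length divides ord_137(55)).
The orbit structure of x ↦ 55x mod 137: 2 orbits of sizes [136, 1].
2 cycles on 137: each ℓ→(−1)^(ℓ−1), product (−1)^135 = -1.
Check: (55/137) = -1 by Zolotarev.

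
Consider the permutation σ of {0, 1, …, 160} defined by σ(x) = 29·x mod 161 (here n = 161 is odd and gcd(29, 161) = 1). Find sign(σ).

+1

Start at x=141: 141 → 64 → 85 → 50 → 1 → 29 → 36 → … (one orbit).
Decompose π into cycles: lengths [11, 11, 11, 11, 11, 11, 11, 11, 11, 11, 11, 11, 11, 11, 1, 1, 1, 1, 1, 1, 1] (21 cycles, including the fixed point 0).
161 − 21 = 140 transpositions; sign(π) = (−1)^140 = +1.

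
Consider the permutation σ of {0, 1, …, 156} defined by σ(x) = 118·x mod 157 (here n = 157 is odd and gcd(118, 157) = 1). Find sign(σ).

Trace 46: π^k(46) = [46, 90, 101, 143, 75, 58, 93] for k=0..6.
7 cycles of lengths [26, 26, 26, 26, 26, 26, 1].
7 cycles on 157: each ℓ→(−1)^(ℓ−1), product (−1)^150 = +1.

+1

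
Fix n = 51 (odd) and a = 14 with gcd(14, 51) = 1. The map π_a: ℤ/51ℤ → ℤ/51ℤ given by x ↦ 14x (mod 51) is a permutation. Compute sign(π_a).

+1

Orbit of 13 under x↦14x: [13, 29, 49, 23, 16, 20, 25]… (length divides ord_51(14)).
The orbit structure of x ↦ 14x mod 51: 5 orbits of sizes [16, 16, 16, 2, 1].
51 − 5 = 46 transpositions; sign(π) = (−1)^46 = +1.
The Jacobi symbol (14|51) = +1 (Zolotarev) agrees.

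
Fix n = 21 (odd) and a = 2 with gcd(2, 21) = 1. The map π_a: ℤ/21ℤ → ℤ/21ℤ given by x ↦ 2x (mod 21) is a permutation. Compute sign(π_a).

Orbit of 4 under x↦2x: [4, 8, 16, 11, 1, 2]… (length divides ord_21(2)).
Cycle lengths of π_2 on ℤ/21ℤ: [6, 6, 3, 3, 2, 1]; 6 cycles in total.
With 6 cycles on 21 points, sign = (−1)^{21−6} = -1.
Via Zolotarev, sign(π_{2}) = (2|21) = -1.

-1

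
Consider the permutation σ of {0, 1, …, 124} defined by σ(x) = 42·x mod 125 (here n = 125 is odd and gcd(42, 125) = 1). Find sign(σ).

Trace 6: π^k(6) = [6, 2, 84, 28, 51, 17, 89] for k=0..6.
4 cycles of lengths [100, 20, 4, 1].
125 − 4 = 121 transpositions; sign(π) = (−1)^121 = -1.
(42|125)_J = -1 (Zolotarev's lemma cross-check).

-1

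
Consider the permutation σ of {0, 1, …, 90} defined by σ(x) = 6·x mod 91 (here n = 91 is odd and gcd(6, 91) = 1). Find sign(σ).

Orbit of 41 under x↦6x: [41, 64, 20, 29, 83, 43, 76]… (length divides ord_91(6)).
The orbit structure of x ↦ 6x mod 91: 11 orbits of sizes [12, 12, 12, 12, 12, 12, 12, 2, 2, 2, 1].
n − c = 91 − 11 = 80; sign = (−1)^80 = +1.
The Jacobi symbol (6|91) = +1 (Zolotarev) agrees.

+1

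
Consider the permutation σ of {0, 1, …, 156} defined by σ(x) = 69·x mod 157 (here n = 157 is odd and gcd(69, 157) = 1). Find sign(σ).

Trace 38: π^k(38) = [38, 110, 54, 115, 85, 56, 96] for k=0..6.
Cycle type of π: 156 + 1; total 2 cycles.
With 2 cycles on 157 points, sign = (−1)^{157−2} = -1.
Check: (69/157) = -1 by Zolotarev.

-1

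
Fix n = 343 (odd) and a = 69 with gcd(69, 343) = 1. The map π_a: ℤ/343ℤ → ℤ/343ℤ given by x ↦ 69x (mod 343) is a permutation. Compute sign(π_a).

-1

Trace 314: π^k(314) = [314, 57, 160, 64, 300, 120, 48] for k=0..6.
Cycle lengths of π_69 on ℤ/343ℤ: [98, 98, 98, 14, 14, 14, 2, 2, 2, 1]; 10 cycles in total.
n − c = 343 − 10 = 333; sign = (−1)^333 = -1.
Check: (69/343) = -1 by Zolotarev.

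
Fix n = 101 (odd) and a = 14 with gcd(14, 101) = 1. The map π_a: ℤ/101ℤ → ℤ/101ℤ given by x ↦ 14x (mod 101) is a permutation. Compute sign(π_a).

Start at x=84: 84 → 65 → 1 → 14 → 95 → 17 → 36 → … (one orbit).
π_14 has 11 disjoint cycles with lengths [10, 10, 10, 10, 10, 10, 10, 10, 10, 10, 1] on {0,…,100}.
Σ(ℓ_i−1) = 101−11 = 90; sign = (−1)^90 = +1.
Check: (14/101) = +1 by Zolotarev.

+1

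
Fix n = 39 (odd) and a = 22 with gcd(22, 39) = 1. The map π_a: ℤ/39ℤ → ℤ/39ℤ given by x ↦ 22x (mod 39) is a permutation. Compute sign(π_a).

+1

Start at x=1: 1 → 22 → 16 → 1 (one orbit).
π_22 has 15 disjoint cycles with lengths [3, 3, 3, 3, 3, 3, 3, 3, 3, 3, 3, 3, 1, 1, 1] on {0,…,38}.
With 15 cycles on 39 points, sign = (−1)^{39−15} = +1.
The Jacobi symbol (22|39) = +1 (Zolotarev) agrees.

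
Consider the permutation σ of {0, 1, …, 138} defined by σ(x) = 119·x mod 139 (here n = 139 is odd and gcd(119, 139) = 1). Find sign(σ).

-1

Start at x=81: 81 → 48 → 13 → 18 → 57 → 111 → 4 → … (one orbit).
Cycle type of π: 138 + 1; total 2 cycles.
n − c = 139 − 2 = 137; sign = (−1)^137 = -1.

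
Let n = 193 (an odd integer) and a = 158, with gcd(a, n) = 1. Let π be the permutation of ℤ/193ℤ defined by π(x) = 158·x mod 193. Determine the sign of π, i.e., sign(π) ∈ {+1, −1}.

Trace 1: π^k(1) = [1, 158, 67, 164, 50, 180, 69] for k=0..6.
Cycle lengths of π_158 on ℤ/193ℤ: [64, 64, 64, 1]; 4 cycles in total.
With 4 cycles on 193 points, sign = (−1)^{193−4} = -1.
Check: (158/193) = -1 by Zolotarev.

-1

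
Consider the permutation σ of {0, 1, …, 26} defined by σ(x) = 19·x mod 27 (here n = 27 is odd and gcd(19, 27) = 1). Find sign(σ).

+1

Trace 19: π^k(19) = [19, 10, 1] for k=0..2.
15 cycles of lengths [3, 3, 3, 3, 3, 3, 1, 1, 1, 1, 1, 1, 1, 1, 1].
27 − 15 = 12 transpositions; sign(π) = (−1)^12 = +1.
Via Zolotarev, sign(π_{19}) = (19|27) = +1.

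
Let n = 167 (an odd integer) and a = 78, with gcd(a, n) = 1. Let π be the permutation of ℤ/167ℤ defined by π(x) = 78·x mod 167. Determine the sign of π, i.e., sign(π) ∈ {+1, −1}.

-1

Trace 35: π^k(35) = [35, 58, 15, 1, 78, 72, 105] for k=0..6.
The orbit structure of x ↦ 78x mod 167: 2 orbits of sizes [166, 1].
Σ(ℓ_i−1) = 167−2 = 165; sign = (−1)^165 = -1.
(78|167)_J = -1 (Zolotarev's lemma cross-check).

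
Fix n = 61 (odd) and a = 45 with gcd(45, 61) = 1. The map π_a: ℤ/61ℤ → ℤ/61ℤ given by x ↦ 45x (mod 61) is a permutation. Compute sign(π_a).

Start at x=14: 14 → 20 → 46 → 57 → 3 → 13 → 36 → … (one orbit).
Cycle lengths of π_45 on ℤ/61ℤ: [30, 30, 1]; 3 cycles in total.
Σ(ℓ_i−1) = 61−3 = 58; sign = (−1)^58 = +1.
The Jacobi symbol (45|61) = +1 (Zolotarev) agrees.

+1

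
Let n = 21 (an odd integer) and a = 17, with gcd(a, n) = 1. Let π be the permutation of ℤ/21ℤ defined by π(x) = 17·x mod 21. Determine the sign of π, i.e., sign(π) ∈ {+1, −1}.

+1

Trace 5: π^k(5) = [5, 1, 17, 16, 20, 4] for k=0..5.
Cycle type of π: 6×3 + 2 + 1; total 5 cycles.
sign(π) = (−1)^{n − #cycles} = (−1)^{21−5} = (−1)^16 = +1.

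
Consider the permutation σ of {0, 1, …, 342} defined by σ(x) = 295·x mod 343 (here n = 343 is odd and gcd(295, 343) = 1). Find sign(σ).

+1

Start at x=1: 1 → 295 → 246 → 197 → 148 → 99 → 50 → 1 (one orbit).
Cycle lengths of π_295 on ℤ/343ℤ: [7, 7, 7, 7, 7, 7, 7, 7, 7, 7, 7, 7, 7, 7, 7, 7, 7, 7, 7, 7, 7, 7, 7, 7, 7, 7, 7, 7, 7, 7, 7, 7, 7, 7, 7, 7, 7, 7, 7, 7, 7, 7, 1, 1, 1, 1, 1, 1, 1, 1, 1, 1, 1, 1, 1, 1, 1, 1, 1, 1, 1, 1, 1, 1, 1, 1, 1, 1, 1, 1, 1, 1, 1, 1, 1, 1, 1, 1, 1, 1, 1, 1, 1, 1, 1, 1, 1, 1, 1, 1, 1]; 91 cycles in total.
n − c = 343 − 91 = 252; sign = (−1)^252 = +1.
Via Zolotarev, sign(π_{295}) = (295|343) = +1.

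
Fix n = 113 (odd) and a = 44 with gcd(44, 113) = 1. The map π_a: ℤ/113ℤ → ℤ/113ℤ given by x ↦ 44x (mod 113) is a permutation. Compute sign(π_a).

+1

Start at x=18: 18 → 1 → 44 → 15 → 95 → 112 → 69 → … (one orbit).
Cycle lengths of π_44 on ℤ/113ℤ: [8, 8, 8, 8, 8, 8, 8, 8, 8, 8, 8, 8, 8, 8, 1]; 15 cycles in total.
n − c = 113 − 15 = 98; sign = (−1)^98 = +1.
(44|113)_J = +1 (Zolotarev's lemma cross-check).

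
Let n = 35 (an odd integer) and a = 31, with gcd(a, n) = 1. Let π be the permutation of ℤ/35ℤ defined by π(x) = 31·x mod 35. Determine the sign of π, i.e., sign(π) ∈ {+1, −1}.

-1

Orbit of 11 under x↦31x: [11, 26, 1, 31, 16, 6]… (length divides ord_35(31)).
Cycle lengths of π_31 on ℤ/35ℤ: [6, 6, 6, 6, 6, 1, 1, 1, 1, 1]; 10 cycles in total.
sign(π) = (−1)^{n − #cycles} = (−1)^{35−10} = (−1)^25 = -1.
Via Zolotarev, sign(π_{31}) = (31|35) = -1.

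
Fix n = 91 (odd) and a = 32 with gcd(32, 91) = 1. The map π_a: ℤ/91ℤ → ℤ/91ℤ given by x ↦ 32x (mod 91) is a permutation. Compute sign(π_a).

-1

Trace 57: π^k(57) = [57, 4, 37, 1, 32, 23, 8] for k=0..6.
The orbit structure of x ↦ 32x mod 91: 10 orbits of sizes [12, 12, 12, 12, 12, 12, 12, 3, 3, 1].
Σ(ℓ_i−1) = 91−10 = 81; sign = (−1)^81 = -1.
Check: (32/91) = -1 by Zolotarev.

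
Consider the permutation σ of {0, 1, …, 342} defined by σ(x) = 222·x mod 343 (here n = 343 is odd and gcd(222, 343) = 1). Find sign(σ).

-1

Orbit of 90 under x↦222x: [90, 86, 227, 316, 180, 172, 111]… (length divides ord_343(222)).
Decompose π into cycles: lengths [294, 42, 6, 1] (4 cycles, including the fixed point 0).
Σ(ℓ_i−1) = 343−4 = 339; sign = (−1)^339 = -1.
Check: (222/343) = -1 by Zolotarev.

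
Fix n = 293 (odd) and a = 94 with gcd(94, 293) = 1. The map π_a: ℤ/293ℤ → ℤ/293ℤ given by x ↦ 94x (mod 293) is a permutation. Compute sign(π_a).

+1

Trace 59: π^k(59) = [59, 272, 77, 206, 26, 100, 24] for k=0..6.
Decompose π into cycles: lengths [73, 73, 73, 73, 1] (5 cycles, including the fixed point 0).
5 cycles on 293: each ℓ→(−1)^(ℓ−1), product (−1)^288 = +1.
Zolotarev: (94|293) = +1, matching the cycle-count sign.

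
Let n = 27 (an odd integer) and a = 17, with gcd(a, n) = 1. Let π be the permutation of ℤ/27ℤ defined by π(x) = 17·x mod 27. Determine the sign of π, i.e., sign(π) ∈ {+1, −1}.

-1

Start at x=19: 19 → 26 → 10 → 8 → 1 → 17 → 19 (one orbit).
The orbit structure of x ↦ 17x mod 27: 8 orbits of sizes [6, 6, 6, 2, 2, 2, 2, 1].
n − c = 27 − 8 = 19; sign = (−1)^19 = -1.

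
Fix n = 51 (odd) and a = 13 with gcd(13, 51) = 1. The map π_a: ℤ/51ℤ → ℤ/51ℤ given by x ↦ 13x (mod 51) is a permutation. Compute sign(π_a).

Orbit of 13 under x↦13x: [13, 16, 4, 1]… (length divides ord_51(13)).
π_13 has 15 disjoint cycles with lengths [4, 4, 4, 4, 4, 4, 4, 4, 4, 4, 4, 4, 1, 1, 1] on {0,…,50}.
15 cycles on 51: each ℓ→(−1)^(ℓ−1), product (−1)^36 = +1.
The Jacobi symbol (13|51) = +1 (Zolotarev) agrees.

+1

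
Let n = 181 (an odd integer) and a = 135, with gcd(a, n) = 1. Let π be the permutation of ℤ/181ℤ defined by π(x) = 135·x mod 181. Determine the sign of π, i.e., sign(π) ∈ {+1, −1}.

+1

Trace 59: π^k(59) = [59, 1, 135, 125, 42] for k=0..4.
Cycle type of π: 5×36 + 1; total 37 cycles.
sign(π) = (−1)^{n − #cycles} = (−1)^{181−37} = (−1)^144 = +1.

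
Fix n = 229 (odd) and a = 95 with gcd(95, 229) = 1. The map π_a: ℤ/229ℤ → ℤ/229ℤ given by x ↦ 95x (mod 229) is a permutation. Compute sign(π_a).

+1

Trace 135: π^k(135) = [135, 1, 95, 94, 228, 134] for k=0..5.
Decompose π into cycles: lengths [6, 6, 6, 6, 6, 6, 6, 6, 6, 6, 6, 6, 6, 6, 6, 6, 6, 6, 6, 6, 6, 6, 6, 6, 6, 6, 6, 6, 6, 6, 6, 6, 6, 6, 6, 6, 6, 6, 1] (39 cycles, including the fixed point 0).
Σ(ℓ_i−1) = 229−39 = 190; sign = (−1)^190 = +1.
(95|229)_J = +1 (Zolotarev's lemma cross-check).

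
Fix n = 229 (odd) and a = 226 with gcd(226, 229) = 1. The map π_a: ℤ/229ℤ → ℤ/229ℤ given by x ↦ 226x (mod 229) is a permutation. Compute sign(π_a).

+1

Orbit of 167 under x↦226x: [167, 186, 129, 71, 16, 181, 144]… (length divides ord_229(226)).
Decompose π into cycles: lengths [114, 114, 1] (3 cycles, including the fixed point 0).
229 − 3 = 226 transpositions; sign(π) = (−1)^226 = +1.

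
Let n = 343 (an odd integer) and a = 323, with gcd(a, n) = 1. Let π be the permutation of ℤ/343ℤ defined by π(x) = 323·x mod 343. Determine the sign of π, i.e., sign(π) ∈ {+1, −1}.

+1

Start at x=288: 288 → 71 → 295 → 274 → 8 → 183 → 113 → … (one orbit).
The orbit structure of x ↦ 323x mod 343: 19 orbits of sizes [49, 49, 49, 49, 49, 49, 7, 7, 7, 7, 7, 7, 1, 1, 1, 1, 1, 1, 1].
With 19 cycles on 343 points, sign = (−1)^{343−19} = +1.
(323|343)_J = +1 (Zolotarev's lemma cross-check).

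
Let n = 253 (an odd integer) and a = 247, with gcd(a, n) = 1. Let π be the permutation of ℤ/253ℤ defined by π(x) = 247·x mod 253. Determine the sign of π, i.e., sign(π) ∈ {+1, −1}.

-1

Orbit of 126 under x↦247x: [126, 3, 235, 108, 111, 93, 201]… (length divides ord_253(247)).
π_247 has 6 disjoint cycles with lengths [110, 110, 22, 5, 5, 1] on {0,…,252}.
Σ(ℓ_i−1) = 253−6 = 247; sign = (−1)^247 = -1.
(247|253)_J = -1 (Zolotarev's lemma cross-check).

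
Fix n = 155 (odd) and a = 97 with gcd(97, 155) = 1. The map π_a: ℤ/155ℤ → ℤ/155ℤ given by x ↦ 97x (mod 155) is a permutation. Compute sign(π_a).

-1

Trace 39: π^k(39) = [39, 63, 66, 47, 64, 8, 1] for k=0..6.
The orbit structure of x ↦ 97x mod 155: 14 orbits of sizes [20, 20, 20, 20, 20, 20, 5, 5, 5, 5, 5, 5, 4, 1].
sign(π) = (−1)^{n − #cycles} = (−1)^{155−14} = (−1)^141 = -1.
(97|155)_J = -1 (Zolotarev's lemma cross-check).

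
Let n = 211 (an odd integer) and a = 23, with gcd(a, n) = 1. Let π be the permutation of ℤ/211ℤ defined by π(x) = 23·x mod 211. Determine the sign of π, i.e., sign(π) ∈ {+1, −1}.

-1

Trace 188: π^k(188) = [188, 104, 71, 156, 1, 23, 107] for k=0..6.
The orbit structure of x ↦ 23x mod 211: 22 orbits of sizes [10, 10, 10, 10, 10, 10, 10, 10, 10, 10, 10, 10, 10, 10, 10, 10, 10, 10, 10, 10, 10, 1].
211 − 22 = 189 transpositions; sign(π) = (−1)^189 = -1.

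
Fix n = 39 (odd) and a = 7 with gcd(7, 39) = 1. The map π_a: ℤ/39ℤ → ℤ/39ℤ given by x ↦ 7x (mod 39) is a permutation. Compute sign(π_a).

-1

Trace 16: π^k(16) = [16, 34, 4, 28, 1, 7, 10] for k=0..6.
6 cycles of lengths [12, 12, 12, 1, 1, 1].
sign(π) = (−1)^{n − #cycles} = (−1)^{39−6} = (−1)^33 = -1.
Zolotarev: (7|39) = -1, matching the cycle-count sign.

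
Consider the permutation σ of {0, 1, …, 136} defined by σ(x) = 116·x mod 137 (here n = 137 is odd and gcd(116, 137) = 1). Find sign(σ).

Start at x=59: 59 → 131 → 126 → 94 → 81 → 80 → 101 → … (one orbit).
2 cycles of lengths [136, 1].
n − c = 137 − 2 = 135; sign = (−1)^135 = -1.
Via Zolotarev, sign(π_{116}) = (116|137) = -1.

-1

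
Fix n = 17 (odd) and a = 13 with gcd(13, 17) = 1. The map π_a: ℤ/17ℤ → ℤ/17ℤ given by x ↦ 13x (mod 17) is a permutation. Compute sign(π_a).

+1

Trace 13: π^k(13) = [13, 16, 4, 1] for k=0..3.
5 cycles of lengths [4, 4, 4, 4, 1].
With 5 cycles on 17 points, sign = (−1)^{17−5} = +1.
Zolotarev: (13|17) = +1, matching the cycle-count sign.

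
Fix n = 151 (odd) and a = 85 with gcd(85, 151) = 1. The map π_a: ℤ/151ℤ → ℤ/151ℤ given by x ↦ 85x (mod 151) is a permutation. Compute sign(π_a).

+1

Orbit of 38 under x↦85x: [38, 59, 32, 2, 19, 105, 16]… (length divides ord_151(85)).
π_85 has 11 disjoint cycles with lengths [15, 15, 15, 15, 15, 15, 15, 15, 15, 15, 1] on {0,…,150}.
151 − 11 = 140 transpositions; sign(π) = (−1)^140 = +1.
Via Zolotarev, sign(π_{85}) = (85|151) = +1.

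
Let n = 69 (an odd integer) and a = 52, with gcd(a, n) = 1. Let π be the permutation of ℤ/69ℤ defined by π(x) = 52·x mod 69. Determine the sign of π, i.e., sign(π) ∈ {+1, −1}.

Start at x=25: 25 → 58 → 49 → 64 → 16 → 4 → 1 → … (one orbit).
The orbit structure of x ↦ 52x mod 69: 9 orbits of sizes [11, 11, 11, 11, 11, 11, 1, 1, 1].
With 9 cycles on 69 points, sign = (−1)^{69−9} = +1.
Via Zolotarev, sign(π_{52}) = (52|69) = +1.

+1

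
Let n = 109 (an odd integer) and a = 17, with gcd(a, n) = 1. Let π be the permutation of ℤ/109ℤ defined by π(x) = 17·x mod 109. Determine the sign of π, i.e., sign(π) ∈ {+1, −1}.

-1

Trace 55: π^k(55) = [55, 63, 90, 4, 68, 66, 32] for k=0..6.
Decompose π into cycles: lengths [36, 36, 36, 1] (4 cycles, including the fixed point 0).
109 − 4 = 105 transpositions; sign(π) = (−1)^105 = -1.
Check: (17/109) = -1 by Zolotarev.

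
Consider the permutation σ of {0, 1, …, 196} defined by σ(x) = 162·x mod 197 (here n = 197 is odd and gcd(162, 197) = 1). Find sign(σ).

Trace 149: π^k(149) = [149, 104, 103, 138, 95, 24, 145] for k=0..6.
Cycle type of π: 196 + 1; total 2 cycles.
Σ(ℓ_i−1) = 197−2 = 195; sign = (−1)^195 = -1.
Via Zolotarev, sign(π_{162}) = (162|197) = -1.

-1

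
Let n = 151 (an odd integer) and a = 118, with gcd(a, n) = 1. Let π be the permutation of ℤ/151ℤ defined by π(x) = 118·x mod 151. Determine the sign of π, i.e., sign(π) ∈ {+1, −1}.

+1

Start at x=32: 32 → 1 → 118 → 32 (one orbit).
Cycle type of π: 3×50 + 1; total 51 cycles.
51 cycles on 151: each ℓ→(−1)^(ℓ−1), product (−1)^100 = +1.
Check: (118/151) = +1 by Zolotarev.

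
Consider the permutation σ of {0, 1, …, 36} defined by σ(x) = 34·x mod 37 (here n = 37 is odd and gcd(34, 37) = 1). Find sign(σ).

Start at x=7: 7 → 16 → 26 → 33 → 12 → 1 → 34 → … (one orbit).
π_34 has 5 disjoint cycles with lengths [9, 9, 9, 9, 1] on {0,…,36}.
Σ(ℓ_i−1) = 37−5 = 32; sign = (−1)^32 = +1.

+1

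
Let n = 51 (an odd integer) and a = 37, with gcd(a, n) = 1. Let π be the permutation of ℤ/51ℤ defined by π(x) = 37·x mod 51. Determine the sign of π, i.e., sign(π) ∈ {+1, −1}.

-1

Start at x=43: 43 → 10 → 13 → 22 → 49 → 28 → 16 → … (one orbit).
Decompose π into cycles: lengths [16, 16, 16, 1, 1, 1] (6 cycles, including the fixed point 0).
6 cycles on 51: each ℓ→(−1)^(ℓ−1), product (−1)^45 = -1.
(37|51)_J = -1 (Zolotarev's lemma cross-check).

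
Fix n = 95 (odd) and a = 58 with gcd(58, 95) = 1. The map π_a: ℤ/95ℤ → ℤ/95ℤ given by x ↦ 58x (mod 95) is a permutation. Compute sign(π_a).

Orbit of 39 under x↦58x: [39, 77, 1, 58]… (length divides ord_95(58)).
π_58 has 38 disjoint cycles with lengths [4, 4, 4, 4, 4, 4, 4, 4, 4, 4, 4, 4, 4, 4, 4, 4, 4, 4, 4, 1, 1, 1, 1, 1, 1, 1, 1, 1, 1, 1, 1, 1, 1, 1, 1, 1, 1, 1] on {0,…,94}.
sign(π) = (−1)^{n − #cycles} = (−1)^{95−38} = (−1)^57 = -1.
The Jacobi symbol (58|95) = -1 (Zolotarev) agrees.

-1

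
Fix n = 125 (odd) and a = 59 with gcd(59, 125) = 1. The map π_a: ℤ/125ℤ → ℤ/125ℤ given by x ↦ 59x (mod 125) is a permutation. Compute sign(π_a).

Orbit of 49 under x↦59x: [49, 16, 69, 71, 64, 26, 34]… (length divides ord_125(59)).
π_59 has 7 disjoint cycles with lengths [50, 50, 10, 10, 2, 2, 1] on {0,…,124}.
125 − 7 = 118 transpositions; sign(π) = (−1)^118 = +1.
Via Zolotarev, sign(π_{59}) = (59|125) = +1.

+1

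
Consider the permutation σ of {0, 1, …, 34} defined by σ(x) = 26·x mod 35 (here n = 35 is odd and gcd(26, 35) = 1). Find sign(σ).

-1

Start at x=6: 6 → 16 → 31 → 1 → 26 → 11 → 6 (one orbit).
π_26 has 10 disjoint cycles with lengths [6, 6, 6, 6, 6, 1, 1, 1, 1, 1] on {0,…,34}.
n − c = 35 − 10 = 25; sign = (−1)^25 = -1.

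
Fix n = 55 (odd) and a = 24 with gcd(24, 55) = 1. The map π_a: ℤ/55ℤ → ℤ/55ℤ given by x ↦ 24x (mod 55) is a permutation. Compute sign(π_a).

-1

Orbit of 1 under x↦24x: [1, 24, 26, 19, 16, 54, 31]… (length divides ord_55(24)).
The orbit structure of x ↦ 24x mod 55: 8 orbits of sizes [10, 10, 10, 10, 10, 2, 2, 1].
Σ(ℓ_i−1) = 55−8 = 47; sign = (−1)^47 = -1.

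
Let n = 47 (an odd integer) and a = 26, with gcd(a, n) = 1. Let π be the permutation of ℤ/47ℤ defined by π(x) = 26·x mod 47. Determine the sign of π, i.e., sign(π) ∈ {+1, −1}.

Start at x=7: 7 → 41 → 32 → 33 → 12 → 30 → 28 → … (one orbit).
Cycle lengths of π_26 on ℤ/47ℤ: [46, 1]; 2 cycles in total.
Σ(ℓ_i−1) = 47−2 = 45; sign = (−1)^45 = -1.
Check: (26/47) = -1 by Zolotarev.

-1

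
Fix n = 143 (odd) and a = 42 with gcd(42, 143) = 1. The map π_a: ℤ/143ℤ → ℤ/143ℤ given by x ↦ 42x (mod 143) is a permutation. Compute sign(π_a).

Orbit of 81 under x↦42x: [81, 113, 27, 133, 9, 92, 3]… (length divides ord_143(42)).
π_42 has 15 disjoint cycles with lengths [15, 15, 15, 15, 15, 15, 15, 15, 5, 5, 3, 3, 3, 3, 1] on {0,…,142}.
Σ(ℓ_i−1) = 143−15 = 128; sign = (−1)^128 = +1.

+1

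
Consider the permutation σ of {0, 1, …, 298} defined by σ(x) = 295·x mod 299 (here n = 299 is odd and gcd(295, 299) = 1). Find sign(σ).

Orbit of 120 under x↦295x: [120, 118, 126, 94, 222, 9, 263]… (length divides ord_299(295)).
Decompose π into cycles: lengths [66, 66, 66, 66, 22, 3, 3, 3, 3, 1] (10 cycles, including the fixed point 0).
10 cycles on 299: each ℓ→(−1)^(ℓ−1), product (−1)^289 = -1.
Zolotarev: (295|299) = -1, matching the cycle-count sign.

-1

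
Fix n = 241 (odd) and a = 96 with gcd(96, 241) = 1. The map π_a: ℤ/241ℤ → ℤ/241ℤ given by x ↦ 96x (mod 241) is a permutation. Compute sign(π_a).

+1

Orbit of 123 under x↦96x: [123, 240, 145, 183, 216, 10, 237]… (length divides ord_241(96)).
Cycle type of π: 60×4 + 1; total 5 cycles.
With 5 cycles on 241 points, sign = (−1)^{241−5} = +1.
Check: (96/241) = +1 by Zolotarev.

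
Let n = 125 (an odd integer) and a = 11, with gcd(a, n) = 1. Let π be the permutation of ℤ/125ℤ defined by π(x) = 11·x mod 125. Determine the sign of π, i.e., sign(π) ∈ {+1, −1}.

Start at x=111: 111 → 96 → 56 → 116 → 26 → 36 → 21 → … (one orbit).
π_11 has 13 disjoint cycles with lengths [25, 25, 25, 25, 5, 5, 5, 5, 1, 1, 1, 1, 1] on {0,…,124}.
Σ(ℓ_i−1) = 125−13 = 112; sign = (−1)^112 = +1.

+1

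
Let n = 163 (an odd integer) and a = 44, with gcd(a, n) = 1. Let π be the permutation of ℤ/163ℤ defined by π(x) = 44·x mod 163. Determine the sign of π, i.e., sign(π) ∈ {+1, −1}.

-1

Start at x=111: 111 → 157 → 62 → 120 → 64 → 45 → 24 → … (one orbit).
2 cycles of lengths [162, 1].
sign(π) = (−1)^{n − #cycles} = (−1)^{163−2} = (−1)^161 = -1.
Check: (44/163) = -1 by Zolotarev.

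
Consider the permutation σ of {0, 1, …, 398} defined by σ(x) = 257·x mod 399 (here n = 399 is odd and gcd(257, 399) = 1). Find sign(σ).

Orbit of 1 under x↦257x: [1, 257, 214, 335, 310, 269, 106]… (length divides ord_399(257)).
π_257 has 26 disjoint cycles with lengths [18, 18, 18, 18, 18, 18, 18, 18, 18, 18, 18, 18, 18, 18, 18, 18, 18, 18, 18, 18, 18, 6, 6, 6, 2, 1] on {0,…,398}.
n − c = 399 − 26 = 373; sign = (−1)^373 = -1.

-1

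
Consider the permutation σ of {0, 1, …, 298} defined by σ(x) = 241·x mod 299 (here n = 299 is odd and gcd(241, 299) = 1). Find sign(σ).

+1

Start at x=147: 147 → 145 → 261 → 111 → 140 → 252 → 35 → … (one orbit).
Cycle type of π: 132×2 + 22 + 12 + 1; total 5 cycles.
With 5 cycles on 299 points, sign = (−1)^{299−5} = +1.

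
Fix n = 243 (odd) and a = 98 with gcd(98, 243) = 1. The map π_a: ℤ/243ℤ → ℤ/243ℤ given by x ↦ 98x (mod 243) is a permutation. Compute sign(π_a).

Orbit of 172 under x↦98x: [172, 89, 217, 125, 100, 80, 64]… (length divides ord_243(98)).
Decompose π into cycles: lengths [54, 54, 54, 18, 18, 18, 6, 6, 6, 2, 2, 2, 2, 1] (14 cycles, including the fixed point 0).
With 14 cycles on 243 points, sign = (−1)^{243−14} = -1.
Check: (98/243) = -1 by Zolotarev.

-1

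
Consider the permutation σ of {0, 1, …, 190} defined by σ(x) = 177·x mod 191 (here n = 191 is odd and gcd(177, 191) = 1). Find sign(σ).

+1

Start at x=32: 32 → 125 → 160 → 52 → 36 → 69 → 180 → … (one orbit).
11 cycles of lengths [19, 19, 19, 19, 19, 19, 19, 19, 19, 19, 1].
11 cycles on 191: each ℓ→(−1)^(ℓ−1), product (−1)^180 = +1.
The Jacobi symbol (177|191) = +1 (Zolotarev) agrees.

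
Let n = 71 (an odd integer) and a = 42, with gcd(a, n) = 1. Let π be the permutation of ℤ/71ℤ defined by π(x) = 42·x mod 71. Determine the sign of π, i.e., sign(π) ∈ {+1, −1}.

Trace 4: π^k(4) = [4, 26, 27, 69, 58, 22, 1] for k=0..6.
The orbit structure of x ↦ 42x mod 71: 2 orbits of sizes [70, 1].
With 2 cycles on 71 points, sign = (−1)^{71−2} = -1.
The Jacobi symbol (42|71) = -1 (Zolotarev) agrees.

-1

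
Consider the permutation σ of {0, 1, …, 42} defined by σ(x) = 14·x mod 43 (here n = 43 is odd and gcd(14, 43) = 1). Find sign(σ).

+1

Start at x=9: 9 → 40 → 1 → 14 → 24 → 35 → 17 → … (one orbit).
The orbit structure of x ↦ 14x mod 43: 3 orbits of sizes [21, 21, 1].
43 − 3 = 40 transpositions; sign(π) = (−1)^40 = +1.
The Jacobi symbol (14|43) = +1 (Zolotarev) agrees.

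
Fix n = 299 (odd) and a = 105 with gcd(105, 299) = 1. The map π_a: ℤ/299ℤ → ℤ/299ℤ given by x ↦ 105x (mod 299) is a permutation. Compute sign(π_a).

+1

Start at x=209: 209 → 118 → 131 → 1 → 105 → 261 → 196 → … (one orbit).
Decompose π into cycles: lengths [11, 11, 11, 11, 11, 11, 11, 11, 11, 11, 11, 11, 11, 11, 11, 11, 11, 11, 11, 11, 11, 11, 11, 11, 11, 11, 1, 1, 1, 1, 1, 1, 1, 1, 1, 1, 1, 1, 1] (39 cycles, including the fixed point 0).
sign(π) = (−1)^{n − #cycles} = (−1)^{299−39} = (−1)^260 = +1.
Check: (105/299) = +1 by Zolotarev.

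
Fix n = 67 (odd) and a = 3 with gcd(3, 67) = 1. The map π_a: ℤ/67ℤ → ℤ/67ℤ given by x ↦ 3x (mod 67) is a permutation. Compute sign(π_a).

Start at x=14: 14 → 42 → 59 → 43 → 62 → 52 → 22 → … (one orbit).
4 cycles of lengths [22, 22, 22, 1].
67 − 4 = 63 transpositions; sign(π) = (−1)^63 = -1.

-1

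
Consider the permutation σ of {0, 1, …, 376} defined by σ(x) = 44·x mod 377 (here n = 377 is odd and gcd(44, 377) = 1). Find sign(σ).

+1

Orbit of 38 under x↦44x: [38, 164, 53, 70, 64, 177, 248]… (length divides ord_377(44)).
Cycle lengths of π_44 on ℤ/377ℤ: [28, 28, 28, 28, 28, 28, 28, 28, 28, 28, 28, 28, 28, 4, 4, 4, 1]; 17 cycles in total.
17 cycles on 377: each ℓ→(−1)^(ℓ−1), product (−1)^360 = +1.
Via Zolotarev, sign(π_{44}) = (44|377) = +1.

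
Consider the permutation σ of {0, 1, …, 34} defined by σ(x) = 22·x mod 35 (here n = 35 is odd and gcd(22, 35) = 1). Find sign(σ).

-1

Start at x=29: 29 → 8 → 1 → 22 → 29 (one orbit).
14 cycles of lengths [4, 4, 4, 4, 4, 4, 4, 1, 1, 1, 1, 1, 1, 1].
35 − 14 = 21 transpositions; sign(π) = (−1)^21 = -1.
The Jacobi symbol (22|35) = -1 (Zolotarev) agrees.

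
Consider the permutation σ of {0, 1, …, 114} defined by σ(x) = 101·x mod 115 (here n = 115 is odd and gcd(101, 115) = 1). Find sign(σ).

+1

Trace 16: π^k(16) = [16, 6, 31, 26, 96, 36, 71] for k=0..6.
Decompose π into cycles: lengths [11, 11, 11, 11, 11, 11, 11, 11, 11, 11, 1, 1, 1, 1, 1] (15 cycles, including the fixed point 0).
sign(π) = (−1)^{n − #cycles} = (−1)^{115−15} = (−1)^100 = +1.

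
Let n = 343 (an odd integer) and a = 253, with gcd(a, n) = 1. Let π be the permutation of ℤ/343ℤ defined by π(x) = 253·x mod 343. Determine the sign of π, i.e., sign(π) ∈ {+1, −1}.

+1

Orbit of 148 under x↦253x: [148, 57, 15, 22, 78, 183, 337]… (length divides ord_343(253)).
Cycle lengths of π_253 on ℤ/343ℤ: [49, 49, 49, 49, 49, 49, 7, 7, 7, 7, 7, 7, 1, 1, 1, 1, 1, 1, 1]; 19 cycles in total.
sign(π) = (−1)^{n − #cycles} = (−1)^{343−19} = (−1)^324 = +1.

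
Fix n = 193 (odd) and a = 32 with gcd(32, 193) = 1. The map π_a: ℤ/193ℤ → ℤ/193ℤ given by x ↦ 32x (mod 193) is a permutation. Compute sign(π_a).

Start at x=48: 48 → 185 → 130 → 107 → 143 → 137 → 138 → … (one orbit).
The orbit structure of x ↦ 32x mod 193: 3 orbits of sizes [96, 96, 1].
n − c = 193 − 3 = 190; sign = (−1)^190 = +1.

+1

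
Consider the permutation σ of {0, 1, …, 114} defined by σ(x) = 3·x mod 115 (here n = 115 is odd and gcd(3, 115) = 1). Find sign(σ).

Orbit of 36 under x↦3x: [36, 108, 94, 52, 41, 8, 24]… (length divides ord_115(3)).
Cycle type of π: 44×2 + 11×2 + 4 + 1; total 6 cycles.
115 − 6 = 109 transpositions; sign(π) = (−1)^109 = -1.
The Jacobi symbol (3|115) = -1 (Zolotarev) agrees.

-1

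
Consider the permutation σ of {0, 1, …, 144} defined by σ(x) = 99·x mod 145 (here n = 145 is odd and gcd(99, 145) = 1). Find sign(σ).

-1

Orbit of 104 under x↦99x: [104, 1, 99, 86]… (length divides ord_145(99)).
Decompose π into cycles: lengths [4, 4, 4, 4, 4, 4, 4, 4, 4, 4, 4, 4, 4, 4, 4, 4, 4, 4, 4, 4, 4, 4, 4, 4, 4, 4, 4, 4, 4, 4, 4, 4, 4, 4, 4, 2, 2, 1] (38 cycles, including the fixed point 0).
sign(π) = (−1)^{n − #cycles} = (−1)^{145−38} = (−1)^107 = -1.
The Jacobi symbol (99|145) = -1 (Zolotarev) agrees.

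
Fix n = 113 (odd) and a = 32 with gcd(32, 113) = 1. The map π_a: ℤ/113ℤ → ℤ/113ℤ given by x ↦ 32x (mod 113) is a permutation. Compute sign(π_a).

Start at x=112: 112 → 81 → 106 → 2 → 64 → 14 → 109 → … (one orbit).
Cycle lengths of π_32 on ℤ/113ℤ: [28, 28, 28, 28, 1]; 5 cycles in total.
Σ(ℓ_i−1) = 113−5 = 108; sign = (−1)^108 = +1.

+1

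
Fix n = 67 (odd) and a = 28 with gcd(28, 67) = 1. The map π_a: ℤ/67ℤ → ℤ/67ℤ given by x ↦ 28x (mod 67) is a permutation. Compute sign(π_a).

Start at x=48: 48 → 4 → 45 → 54 → 38 → 59 → 44 → … (one orbit).
Cycle type of π: 66 + 1; total 2 cycles.
67 − 2 = 65 transpositions; sign(π) = (−1)^65 = -1.
The Jacobi symbol (28|67) = -1 (Zolotarev) agrees.

-1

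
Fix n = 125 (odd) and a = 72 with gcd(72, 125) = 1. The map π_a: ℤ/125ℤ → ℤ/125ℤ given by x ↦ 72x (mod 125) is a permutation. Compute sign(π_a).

-1

Orbit of 24 under x↦72x: [24, 103, 41, 77, 44, 43, 96]… (length divides ord_125(72)).
The orbit structure of x ↦ 72x mod 125: 4 orbits of sizes [100, 20, 4, 1].
n − c = 125 − 4 = 121; sign = (−1)^121 = -1.
The Jacobi symbol (72|125) = -1 (Zolotarev) agrees.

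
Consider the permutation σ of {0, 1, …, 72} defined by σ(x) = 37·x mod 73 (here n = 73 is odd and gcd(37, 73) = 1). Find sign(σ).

Orbit of 64 under x↦37x: [64, 32, 16, 8, 4, 2, 1]… (length divides ord_73(37)).
Cycle type of π: 9×8 + 1; total 9 cycles.
Σ(ℓ_i−1) = 73−9 = 64; sign = (−1)^64 = +1.
Zolotarev: (37|73) = +1, matching the cycle-count sign.

+1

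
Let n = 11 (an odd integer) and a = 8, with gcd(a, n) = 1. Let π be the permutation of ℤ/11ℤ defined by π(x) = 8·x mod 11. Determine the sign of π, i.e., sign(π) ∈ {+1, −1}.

Start at x=1: 1 → 8 → 9 → 6 → 4 → 10 → 3 → … (one orbit).
The orbit structure of x ↦ 8x mod 11: 2 orbits of sizes [10, 1].
sign(π) = (−1)^{n − #cycles} = (−1)^{11−2} = (−1)^9 = -1.

-1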